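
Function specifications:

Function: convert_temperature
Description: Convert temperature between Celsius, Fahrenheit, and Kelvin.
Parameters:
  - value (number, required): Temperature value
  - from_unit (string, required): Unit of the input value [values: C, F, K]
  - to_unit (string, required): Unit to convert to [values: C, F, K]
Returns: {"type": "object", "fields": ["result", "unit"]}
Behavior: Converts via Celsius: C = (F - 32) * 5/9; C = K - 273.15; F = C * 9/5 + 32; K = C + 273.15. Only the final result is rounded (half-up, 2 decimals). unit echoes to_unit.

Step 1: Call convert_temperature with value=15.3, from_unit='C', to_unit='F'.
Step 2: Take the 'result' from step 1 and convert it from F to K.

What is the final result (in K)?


Step 1: convert_temperature(value=15.3, from_unit=C, to_unit=F)
  Input already in C: 15.3
  To F: 15.3 * 9/5 + 32 = 59.54
  Round to 2 decimals: 59.54
  -> result = 59.54 F
Step 2: convert_temperature(value=59.54, from_unit=F, to_unit=K)
  To C: (59.54 - 32) * 5/9 = 15.3
  To K: 15.3 + 273.15 = 288.45
  Round to 2 decimals: 288.45
  -> result = 288.45 K
288.45 K


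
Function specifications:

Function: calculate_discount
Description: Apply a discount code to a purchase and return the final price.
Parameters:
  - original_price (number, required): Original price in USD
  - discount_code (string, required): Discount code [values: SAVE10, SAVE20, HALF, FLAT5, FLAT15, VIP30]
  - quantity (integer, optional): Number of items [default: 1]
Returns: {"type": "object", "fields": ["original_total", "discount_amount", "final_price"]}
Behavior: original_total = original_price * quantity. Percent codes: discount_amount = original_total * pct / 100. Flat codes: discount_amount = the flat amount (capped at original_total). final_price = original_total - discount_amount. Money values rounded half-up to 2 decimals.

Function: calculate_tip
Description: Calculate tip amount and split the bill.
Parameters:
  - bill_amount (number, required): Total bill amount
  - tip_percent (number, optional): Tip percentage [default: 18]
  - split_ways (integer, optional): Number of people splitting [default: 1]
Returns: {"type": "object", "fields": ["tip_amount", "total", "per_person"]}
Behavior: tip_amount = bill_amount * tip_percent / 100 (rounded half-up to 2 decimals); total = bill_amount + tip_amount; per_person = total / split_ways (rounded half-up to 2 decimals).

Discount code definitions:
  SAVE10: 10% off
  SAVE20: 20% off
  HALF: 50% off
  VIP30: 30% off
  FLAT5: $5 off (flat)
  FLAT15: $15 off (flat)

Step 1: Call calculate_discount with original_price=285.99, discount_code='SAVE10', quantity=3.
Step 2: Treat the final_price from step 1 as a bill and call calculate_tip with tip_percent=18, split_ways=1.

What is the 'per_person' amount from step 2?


Step 1: calculate_discount(original_price=285.99, discount_code=SAVE10, quantity=3)
  original_total = 285.99 * 3 = 857.97
  SAVE10 = 10% off: discount_amount = 857.97 * 10/100 = 85.797 -> 85.80
  final_price = 857.97 - 85.80 = 772.17
  -> final_price = 772.17
Step 2: calculate_tip(bill_amount=772.17, tip_percent=18, split_ways=1)
  tip_amount = 772.17 * 18/100 = 138.9906 -> 138.99
  total = 772.17 + 138.99 = 911.16
  per_person = 911.16 / 1 = 911.16 -> 911.16
  -> per_person = 911.16
$911.16


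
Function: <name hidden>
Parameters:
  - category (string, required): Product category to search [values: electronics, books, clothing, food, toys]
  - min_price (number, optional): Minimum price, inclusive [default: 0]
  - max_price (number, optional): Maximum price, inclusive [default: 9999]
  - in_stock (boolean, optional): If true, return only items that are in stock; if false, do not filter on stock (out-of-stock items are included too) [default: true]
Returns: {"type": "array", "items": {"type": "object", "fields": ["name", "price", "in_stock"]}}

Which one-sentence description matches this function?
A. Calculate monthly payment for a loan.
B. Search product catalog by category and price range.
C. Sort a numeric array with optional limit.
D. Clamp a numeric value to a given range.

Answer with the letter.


Parameters category, min_price, max_price, in_stock and return "array" fit: Search product catalog by category and price range.
B


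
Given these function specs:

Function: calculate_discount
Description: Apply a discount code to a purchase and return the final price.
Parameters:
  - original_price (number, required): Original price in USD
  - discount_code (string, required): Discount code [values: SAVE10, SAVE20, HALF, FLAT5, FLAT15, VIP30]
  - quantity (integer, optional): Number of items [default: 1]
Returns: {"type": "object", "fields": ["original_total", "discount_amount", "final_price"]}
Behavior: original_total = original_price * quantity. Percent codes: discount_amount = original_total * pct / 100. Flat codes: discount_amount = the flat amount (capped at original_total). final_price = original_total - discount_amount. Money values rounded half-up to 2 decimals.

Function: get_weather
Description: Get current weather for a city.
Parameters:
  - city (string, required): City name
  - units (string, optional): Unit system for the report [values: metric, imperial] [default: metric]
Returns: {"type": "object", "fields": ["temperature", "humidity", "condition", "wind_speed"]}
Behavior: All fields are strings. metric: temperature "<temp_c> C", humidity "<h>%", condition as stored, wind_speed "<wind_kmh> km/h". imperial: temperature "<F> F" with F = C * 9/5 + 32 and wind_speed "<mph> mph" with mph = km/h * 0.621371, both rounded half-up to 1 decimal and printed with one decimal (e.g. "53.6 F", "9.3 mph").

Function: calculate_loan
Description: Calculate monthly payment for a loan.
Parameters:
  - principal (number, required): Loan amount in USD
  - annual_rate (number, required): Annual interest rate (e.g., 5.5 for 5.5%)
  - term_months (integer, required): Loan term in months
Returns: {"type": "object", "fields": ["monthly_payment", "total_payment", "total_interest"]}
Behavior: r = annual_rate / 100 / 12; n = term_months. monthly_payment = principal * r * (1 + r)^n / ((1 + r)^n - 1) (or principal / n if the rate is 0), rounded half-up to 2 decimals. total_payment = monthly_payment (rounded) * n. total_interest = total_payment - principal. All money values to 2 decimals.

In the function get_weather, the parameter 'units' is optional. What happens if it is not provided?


The get_weather spec declares:
  - units (string, optional): Unit system for the report [values: metric, imperial] [default: metric]
It defaults to metric


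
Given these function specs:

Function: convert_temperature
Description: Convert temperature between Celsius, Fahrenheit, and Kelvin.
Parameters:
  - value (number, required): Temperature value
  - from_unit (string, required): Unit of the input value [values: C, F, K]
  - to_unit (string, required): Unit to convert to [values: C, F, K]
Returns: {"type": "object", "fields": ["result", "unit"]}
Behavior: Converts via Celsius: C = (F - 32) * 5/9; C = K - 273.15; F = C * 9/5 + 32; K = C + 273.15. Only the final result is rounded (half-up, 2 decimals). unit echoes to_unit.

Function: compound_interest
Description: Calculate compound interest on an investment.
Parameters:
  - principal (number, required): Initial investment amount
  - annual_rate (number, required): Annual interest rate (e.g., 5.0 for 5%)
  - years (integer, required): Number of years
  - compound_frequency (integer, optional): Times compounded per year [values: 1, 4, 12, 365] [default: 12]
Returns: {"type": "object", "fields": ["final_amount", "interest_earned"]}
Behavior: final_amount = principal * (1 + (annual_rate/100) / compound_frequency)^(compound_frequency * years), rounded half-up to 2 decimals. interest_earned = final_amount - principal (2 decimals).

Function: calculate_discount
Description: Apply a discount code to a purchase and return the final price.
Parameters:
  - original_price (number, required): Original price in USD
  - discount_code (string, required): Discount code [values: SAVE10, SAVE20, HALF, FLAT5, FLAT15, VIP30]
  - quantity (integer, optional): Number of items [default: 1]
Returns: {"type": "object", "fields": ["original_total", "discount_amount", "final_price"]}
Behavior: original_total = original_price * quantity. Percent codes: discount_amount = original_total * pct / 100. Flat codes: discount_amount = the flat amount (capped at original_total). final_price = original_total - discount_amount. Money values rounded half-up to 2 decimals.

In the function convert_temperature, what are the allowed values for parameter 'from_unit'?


The convert_temperature spec declares:
  - from_unit (string, required): Unit of the input value [values: C, F, K]
Allowed values:
C, F, K


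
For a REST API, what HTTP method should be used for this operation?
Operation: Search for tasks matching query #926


GET = read, POST = create, PUT = update/replace, DELETE = remove
This operation is a read.
GET


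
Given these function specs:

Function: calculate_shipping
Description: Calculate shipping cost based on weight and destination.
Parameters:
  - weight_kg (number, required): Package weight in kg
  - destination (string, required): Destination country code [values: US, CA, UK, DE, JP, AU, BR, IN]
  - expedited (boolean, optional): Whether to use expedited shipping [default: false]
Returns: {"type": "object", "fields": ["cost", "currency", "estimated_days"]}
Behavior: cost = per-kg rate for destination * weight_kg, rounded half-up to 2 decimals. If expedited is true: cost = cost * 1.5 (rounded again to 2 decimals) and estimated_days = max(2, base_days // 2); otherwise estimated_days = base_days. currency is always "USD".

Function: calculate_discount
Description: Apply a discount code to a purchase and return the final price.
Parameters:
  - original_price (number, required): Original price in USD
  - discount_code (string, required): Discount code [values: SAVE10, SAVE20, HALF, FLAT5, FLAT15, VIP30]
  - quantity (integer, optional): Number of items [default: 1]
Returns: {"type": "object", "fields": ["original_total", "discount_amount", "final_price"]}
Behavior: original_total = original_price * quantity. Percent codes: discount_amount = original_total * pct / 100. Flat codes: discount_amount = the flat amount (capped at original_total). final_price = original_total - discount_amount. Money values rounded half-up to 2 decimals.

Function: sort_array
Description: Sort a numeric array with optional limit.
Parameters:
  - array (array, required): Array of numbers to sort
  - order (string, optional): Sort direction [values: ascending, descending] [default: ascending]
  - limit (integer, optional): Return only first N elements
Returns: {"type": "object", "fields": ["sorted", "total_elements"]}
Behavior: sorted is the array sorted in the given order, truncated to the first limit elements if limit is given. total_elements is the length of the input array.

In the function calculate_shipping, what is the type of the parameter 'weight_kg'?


The calculate_shipping spec declares:
  - weight_kg (number, required): Package weight in kg
Type:
number


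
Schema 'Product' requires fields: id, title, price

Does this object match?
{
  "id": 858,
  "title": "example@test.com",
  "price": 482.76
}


Checking required fields... All present.
Valid - all required fields present


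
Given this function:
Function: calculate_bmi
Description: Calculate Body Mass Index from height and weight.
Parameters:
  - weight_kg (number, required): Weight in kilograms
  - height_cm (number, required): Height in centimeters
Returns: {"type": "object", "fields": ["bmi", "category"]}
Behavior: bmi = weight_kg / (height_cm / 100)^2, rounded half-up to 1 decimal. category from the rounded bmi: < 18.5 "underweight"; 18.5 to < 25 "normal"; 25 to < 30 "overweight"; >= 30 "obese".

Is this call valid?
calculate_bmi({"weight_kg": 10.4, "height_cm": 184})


Checking all required parameters present and types match... All valid.
Valid


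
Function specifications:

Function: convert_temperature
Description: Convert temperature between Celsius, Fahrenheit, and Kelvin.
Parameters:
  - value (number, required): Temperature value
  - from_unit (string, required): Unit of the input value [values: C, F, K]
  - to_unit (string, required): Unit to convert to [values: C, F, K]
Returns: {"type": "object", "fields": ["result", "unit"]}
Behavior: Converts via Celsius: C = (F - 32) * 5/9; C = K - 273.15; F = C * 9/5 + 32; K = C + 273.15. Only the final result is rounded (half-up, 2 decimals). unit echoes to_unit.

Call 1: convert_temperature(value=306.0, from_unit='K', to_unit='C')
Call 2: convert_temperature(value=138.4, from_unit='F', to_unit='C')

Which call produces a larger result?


Call 1:
  To C: 306 - 273.15 = 32.85
  Target is C: 32.85
  Round to 2 decimals: 32.85
  -> 32.85 C
Call 2:
  To C: (138.4 - 32) * 5/9 = 59.111111
  Target is C: 59.111111
  Round to 2 decimals: 59.11
  -> 59.11 C
Call 2 (59.11 C)


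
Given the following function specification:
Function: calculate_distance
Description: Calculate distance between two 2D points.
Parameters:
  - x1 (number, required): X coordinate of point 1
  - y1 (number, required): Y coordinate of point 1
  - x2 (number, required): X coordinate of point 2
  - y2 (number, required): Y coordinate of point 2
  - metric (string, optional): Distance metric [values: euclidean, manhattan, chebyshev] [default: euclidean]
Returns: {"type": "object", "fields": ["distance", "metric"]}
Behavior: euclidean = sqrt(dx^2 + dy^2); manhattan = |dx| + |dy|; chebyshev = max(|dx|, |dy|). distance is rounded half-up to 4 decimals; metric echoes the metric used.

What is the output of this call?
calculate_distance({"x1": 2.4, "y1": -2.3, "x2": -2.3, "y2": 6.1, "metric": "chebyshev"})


|dx| = |-2.3 - 2.4| = 4.7; |dy| = |6.1 - -2.3| = 8.4
chebyshev: max(4.7, 8.4) = 8.4
Round to 4 decimals: 8.4
Output:
{"distance": 8.4, "metric": "chebyshev"}


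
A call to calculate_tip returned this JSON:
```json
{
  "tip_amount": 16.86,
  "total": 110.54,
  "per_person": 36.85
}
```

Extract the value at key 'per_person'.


36.85


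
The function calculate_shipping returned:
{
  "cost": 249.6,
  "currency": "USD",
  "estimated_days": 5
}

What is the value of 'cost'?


249.6


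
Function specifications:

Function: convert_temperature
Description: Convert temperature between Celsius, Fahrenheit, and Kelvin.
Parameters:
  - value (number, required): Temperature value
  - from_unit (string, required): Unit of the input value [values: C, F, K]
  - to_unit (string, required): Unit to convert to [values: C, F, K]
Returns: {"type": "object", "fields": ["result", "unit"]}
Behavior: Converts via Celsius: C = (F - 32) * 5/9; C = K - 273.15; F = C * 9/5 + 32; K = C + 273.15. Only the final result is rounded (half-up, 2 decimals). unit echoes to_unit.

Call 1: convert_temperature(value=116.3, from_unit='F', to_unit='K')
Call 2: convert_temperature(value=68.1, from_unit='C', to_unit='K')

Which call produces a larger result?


Call 1:
  To C: (116.3 - 32) * 5/9 = 46.833333
  To K: 46.833333 + 273.15 = 319.983333
  Round to 2 decimals: 319.98
  -> 319.98 K
Call 2:
  Input already in C: 68.1
  To K: 68.1 + 273.15 = 341.25
  Round to 2 decimals: 341.25
  -> 341.25 K
Call 2 (341.25 K)


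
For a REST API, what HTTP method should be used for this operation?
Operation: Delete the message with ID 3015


GET = read, POST = create, PUT = update/replace, DELETE = remove
This operation is a removal.
DELETE


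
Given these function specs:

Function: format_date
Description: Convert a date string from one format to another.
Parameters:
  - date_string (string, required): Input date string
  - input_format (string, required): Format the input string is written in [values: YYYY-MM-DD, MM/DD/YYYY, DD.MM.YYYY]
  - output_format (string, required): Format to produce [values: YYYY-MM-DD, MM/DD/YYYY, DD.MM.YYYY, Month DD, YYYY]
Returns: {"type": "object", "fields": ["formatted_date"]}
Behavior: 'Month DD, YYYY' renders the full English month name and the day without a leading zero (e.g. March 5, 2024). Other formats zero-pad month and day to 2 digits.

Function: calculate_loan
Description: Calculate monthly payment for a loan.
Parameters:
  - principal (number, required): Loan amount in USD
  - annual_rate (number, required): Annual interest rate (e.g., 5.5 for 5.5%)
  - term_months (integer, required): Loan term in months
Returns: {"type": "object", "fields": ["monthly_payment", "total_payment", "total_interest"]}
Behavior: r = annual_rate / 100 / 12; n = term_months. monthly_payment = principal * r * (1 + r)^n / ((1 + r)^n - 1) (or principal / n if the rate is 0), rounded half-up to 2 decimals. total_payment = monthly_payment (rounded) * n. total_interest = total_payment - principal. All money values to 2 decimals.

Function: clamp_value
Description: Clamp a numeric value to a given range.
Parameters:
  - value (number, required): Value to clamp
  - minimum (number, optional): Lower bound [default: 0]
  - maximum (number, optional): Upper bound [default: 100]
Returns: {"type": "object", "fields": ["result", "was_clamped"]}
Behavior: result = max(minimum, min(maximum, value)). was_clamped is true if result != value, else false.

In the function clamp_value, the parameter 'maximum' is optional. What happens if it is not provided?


The clamp_value spec declares:
  - maximum (number, optional): Upper bound [default: 100]
It defaults to 100


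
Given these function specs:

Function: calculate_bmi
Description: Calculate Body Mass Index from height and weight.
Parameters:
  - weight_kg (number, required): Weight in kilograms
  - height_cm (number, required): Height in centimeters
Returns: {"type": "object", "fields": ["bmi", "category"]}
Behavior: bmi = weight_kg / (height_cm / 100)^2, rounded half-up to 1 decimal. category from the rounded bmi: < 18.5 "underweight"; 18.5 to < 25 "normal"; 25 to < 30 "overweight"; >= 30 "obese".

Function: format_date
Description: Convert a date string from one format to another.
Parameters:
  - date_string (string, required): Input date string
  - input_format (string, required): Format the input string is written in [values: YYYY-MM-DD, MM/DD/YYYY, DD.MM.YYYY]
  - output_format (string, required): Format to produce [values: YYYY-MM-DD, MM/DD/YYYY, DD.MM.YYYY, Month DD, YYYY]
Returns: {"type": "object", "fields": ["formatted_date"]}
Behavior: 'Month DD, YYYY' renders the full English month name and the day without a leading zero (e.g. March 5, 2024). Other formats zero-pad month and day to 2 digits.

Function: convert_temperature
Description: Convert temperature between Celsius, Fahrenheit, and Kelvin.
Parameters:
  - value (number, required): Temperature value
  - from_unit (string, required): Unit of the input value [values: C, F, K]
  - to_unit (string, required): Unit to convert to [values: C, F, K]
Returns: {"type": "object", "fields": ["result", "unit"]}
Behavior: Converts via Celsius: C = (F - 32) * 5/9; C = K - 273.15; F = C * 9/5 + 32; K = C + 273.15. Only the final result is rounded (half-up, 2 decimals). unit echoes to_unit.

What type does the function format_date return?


The format_date spec declares Returns: {"type": "object", "fields": ["formatted_date"]}
Type:
object


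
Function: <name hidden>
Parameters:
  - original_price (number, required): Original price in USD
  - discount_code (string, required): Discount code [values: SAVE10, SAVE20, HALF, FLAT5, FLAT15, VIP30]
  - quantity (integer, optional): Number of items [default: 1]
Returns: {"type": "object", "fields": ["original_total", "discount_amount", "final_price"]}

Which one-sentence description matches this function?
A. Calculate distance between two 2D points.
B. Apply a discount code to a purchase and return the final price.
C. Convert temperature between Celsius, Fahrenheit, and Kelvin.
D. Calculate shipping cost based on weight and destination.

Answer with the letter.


Parameters original_price, discount_code, quantity and return ["original_total", "discount_amount", "final_price"] fit: Apply a discount code to a purchase and return the final price.
B


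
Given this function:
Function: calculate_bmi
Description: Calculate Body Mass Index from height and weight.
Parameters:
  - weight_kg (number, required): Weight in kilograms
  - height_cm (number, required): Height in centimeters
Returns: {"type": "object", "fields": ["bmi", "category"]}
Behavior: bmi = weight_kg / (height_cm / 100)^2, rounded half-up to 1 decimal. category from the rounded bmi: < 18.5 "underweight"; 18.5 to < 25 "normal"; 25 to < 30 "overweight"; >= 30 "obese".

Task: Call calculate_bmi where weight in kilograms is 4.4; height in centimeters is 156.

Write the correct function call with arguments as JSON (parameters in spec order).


Mapping each described value to its parameter name:
  'Weight in kilograms' -> weight_kg = 4.4
  'Height in centimeters' -> height_cm = 156
calculate_bmi({"weight_kg": 4.4, "height_cm": 156})


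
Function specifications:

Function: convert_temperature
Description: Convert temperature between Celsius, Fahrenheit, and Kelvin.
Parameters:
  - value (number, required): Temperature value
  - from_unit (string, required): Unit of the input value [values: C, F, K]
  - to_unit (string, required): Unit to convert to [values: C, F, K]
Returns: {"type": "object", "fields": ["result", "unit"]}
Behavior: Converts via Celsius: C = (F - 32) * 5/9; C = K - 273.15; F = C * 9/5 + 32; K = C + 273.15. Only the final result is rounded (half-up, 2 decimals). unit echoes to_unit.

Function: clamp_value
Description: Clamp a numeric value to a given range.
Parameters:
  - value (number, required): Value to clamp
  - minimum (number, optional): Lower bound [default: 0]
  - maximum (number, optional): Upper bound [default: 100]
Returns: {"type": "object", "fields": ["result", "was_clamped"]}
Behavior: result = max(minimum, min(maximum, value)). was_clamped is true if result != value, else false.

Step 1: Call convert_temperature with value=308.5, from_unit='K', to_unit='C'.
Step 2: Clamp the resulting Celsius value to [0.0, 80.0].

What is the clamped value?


Step 1: convert_temperature(value=308.5, from_unit=K, to_unit=C)
  To C: 308.5 - 273.15 = 35.35
  Target is C: 35.35
  Round to 2 decimals: 35.35
  -> result = 35.35 C
Step 2: clamp_value(value=35.35, minimum=0.0, maximum=80.0)
  result = max(0.0, min(80.0, 35.35)) = max(0.0, 35.35) = 35.35
  was_clamped = (35.35 != 35.35) = false
  -> result = 35.35
35.35


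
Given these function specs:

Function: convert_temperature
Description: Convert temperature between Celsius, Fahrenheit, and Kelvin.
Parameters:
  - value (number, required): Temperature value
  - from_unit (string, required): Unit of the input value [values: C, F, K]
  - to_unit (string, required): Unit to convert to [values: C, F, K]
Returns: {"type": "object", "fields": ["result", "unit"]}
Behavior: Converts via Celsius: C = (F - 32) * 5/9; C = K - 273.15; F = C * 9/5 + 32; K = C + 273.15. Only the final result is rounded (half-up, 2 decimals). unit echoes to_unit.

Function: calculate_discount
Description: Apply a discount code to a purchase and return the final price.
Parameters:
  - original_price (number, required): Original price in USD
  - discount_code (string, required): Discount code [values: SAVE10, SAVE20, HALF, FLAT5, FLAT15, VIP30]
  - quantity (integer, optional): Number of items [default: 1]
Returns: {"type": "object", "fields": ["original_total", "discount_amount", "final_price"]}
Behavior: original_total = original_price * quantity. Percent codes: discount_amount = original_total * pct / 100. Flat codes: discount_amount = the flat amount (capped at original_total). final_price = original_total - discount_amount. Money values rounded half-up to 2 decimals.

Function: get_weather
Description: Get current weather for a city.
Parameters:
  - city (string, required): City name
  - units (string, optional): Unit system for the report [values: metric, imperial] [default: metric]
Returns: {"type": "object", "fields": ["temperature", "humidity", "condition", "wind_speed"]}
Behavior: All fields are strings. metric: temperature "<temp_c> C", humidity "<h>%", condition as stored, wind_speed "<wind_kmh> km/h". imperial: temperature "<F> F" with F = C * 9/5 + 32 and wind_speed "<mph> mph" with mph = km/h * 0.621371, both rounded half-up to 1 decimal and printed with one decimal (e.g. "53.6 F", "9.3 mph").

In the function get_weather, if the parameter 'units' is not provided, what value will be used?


The get_weather spec declares:
  - units (string, optional): Unit system for the report [values: metric, imperial] [default: metric]
Default:
metric


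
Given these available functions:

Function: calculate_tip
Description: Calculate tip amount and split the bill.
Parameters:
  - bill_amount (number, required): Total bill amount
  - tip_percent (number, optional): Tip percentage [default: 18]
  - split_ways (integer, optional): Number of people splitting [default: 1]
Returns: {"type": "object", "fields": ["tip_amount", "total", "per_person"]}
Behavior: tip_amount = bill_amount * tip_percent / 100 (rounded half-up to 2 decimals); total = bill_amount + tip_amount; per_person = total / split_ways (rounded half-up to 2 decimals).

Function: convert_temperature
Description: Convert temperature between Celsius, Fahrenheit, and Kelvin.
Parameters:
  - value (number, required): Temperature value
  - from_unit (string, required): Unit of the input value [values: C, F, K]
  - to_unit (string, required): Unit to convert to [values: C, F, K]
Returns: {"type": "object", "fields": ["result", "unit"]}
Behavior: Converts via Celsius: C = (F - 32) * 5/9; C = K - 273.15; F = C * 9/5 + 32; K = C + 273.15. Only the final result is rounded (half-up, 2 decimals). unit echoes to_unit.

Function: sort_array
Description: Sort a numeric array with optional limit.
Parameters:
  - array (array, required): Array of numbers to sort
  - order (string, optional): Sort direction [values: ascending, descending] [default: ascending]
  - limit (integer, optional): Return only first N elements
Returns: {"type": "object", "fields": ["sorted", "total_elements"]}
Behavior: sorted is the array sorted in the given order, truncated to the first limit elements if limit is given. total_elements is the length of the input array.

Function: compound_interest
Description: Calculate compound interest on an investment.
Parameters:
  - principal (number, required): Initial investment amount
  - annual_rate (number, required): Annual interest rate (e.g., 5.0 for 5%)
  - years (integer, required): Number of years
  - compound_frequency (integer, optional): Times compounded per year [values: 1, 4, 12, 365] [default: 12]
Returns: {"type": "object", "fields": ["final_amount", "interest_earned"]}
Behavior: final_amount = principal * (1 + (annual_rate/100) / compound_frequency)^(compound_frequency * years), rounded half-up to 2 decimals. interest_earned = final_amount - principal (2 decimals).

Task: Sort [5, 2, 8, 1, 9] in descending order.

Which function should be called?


The task needs a function whose description is: Sort a numeric array with optional limit.
sort_array


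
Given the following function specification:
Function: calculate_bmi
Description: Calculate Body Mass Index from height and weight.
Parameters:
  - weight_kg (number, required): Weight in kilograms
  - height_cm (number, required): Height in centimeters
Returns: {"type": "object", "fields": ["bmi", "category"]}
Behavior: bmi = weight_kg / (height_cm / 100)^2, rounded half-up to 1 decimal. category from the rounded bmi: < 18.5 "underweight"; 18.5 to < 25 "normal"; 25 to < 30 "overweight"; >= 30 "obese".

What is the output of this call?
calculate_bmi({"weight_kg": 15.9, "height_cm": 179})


height_m = 179 / 100 = 1.79
bmi = 15.9 / 1.79^2 = 15.9 / 3.2041 = 4.962392 -> 5.0
5.0 < 18.5 -> underweight
Output:
{"bmi": 5.0, "category": "underweight"}


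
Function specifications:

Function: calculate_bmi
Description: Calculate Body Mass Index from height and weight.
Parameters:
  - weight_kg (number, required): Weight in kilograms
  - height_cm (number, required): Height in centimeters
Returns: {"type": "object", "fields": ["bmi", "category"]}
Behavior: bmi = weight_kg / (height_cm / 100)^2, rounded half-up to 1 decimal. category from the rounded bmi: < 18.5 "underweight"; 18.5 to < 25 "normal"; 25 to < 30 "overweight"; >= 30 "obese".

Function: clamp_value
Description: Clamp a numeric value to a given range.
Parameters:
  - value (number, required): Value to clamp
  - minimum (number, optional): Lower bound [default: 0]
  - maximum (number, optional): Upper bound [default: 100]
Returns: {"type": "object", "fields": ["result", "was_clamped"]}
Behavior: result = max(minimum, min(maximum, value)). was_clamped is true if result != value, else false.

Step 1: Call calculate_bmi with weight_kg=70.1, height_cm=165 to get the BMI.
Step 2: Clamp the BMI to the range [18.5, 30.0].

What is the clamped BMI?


Step 1: calculate_bmi(weight_kg=70.1, height_cm=165)
  height_m = 165 / 100 = 1.65
  bmi = 70.1 / 1.65^2 = 70.1 / 2.7225 = 25.748393 -> 25.7
  25 <= 25.7 < 30 -> overweight
  -> bmi = 25.7
Step 2: clamp_value(value=25.7, minimum=18.5, maximum=30.0)
  result = max(18.5, min(30.0, 25.7)) = max(18.5, 25.7) = 25.7
  was_clamped = (25.7 != 25.7) = false
  -> result = 25.7
25.7


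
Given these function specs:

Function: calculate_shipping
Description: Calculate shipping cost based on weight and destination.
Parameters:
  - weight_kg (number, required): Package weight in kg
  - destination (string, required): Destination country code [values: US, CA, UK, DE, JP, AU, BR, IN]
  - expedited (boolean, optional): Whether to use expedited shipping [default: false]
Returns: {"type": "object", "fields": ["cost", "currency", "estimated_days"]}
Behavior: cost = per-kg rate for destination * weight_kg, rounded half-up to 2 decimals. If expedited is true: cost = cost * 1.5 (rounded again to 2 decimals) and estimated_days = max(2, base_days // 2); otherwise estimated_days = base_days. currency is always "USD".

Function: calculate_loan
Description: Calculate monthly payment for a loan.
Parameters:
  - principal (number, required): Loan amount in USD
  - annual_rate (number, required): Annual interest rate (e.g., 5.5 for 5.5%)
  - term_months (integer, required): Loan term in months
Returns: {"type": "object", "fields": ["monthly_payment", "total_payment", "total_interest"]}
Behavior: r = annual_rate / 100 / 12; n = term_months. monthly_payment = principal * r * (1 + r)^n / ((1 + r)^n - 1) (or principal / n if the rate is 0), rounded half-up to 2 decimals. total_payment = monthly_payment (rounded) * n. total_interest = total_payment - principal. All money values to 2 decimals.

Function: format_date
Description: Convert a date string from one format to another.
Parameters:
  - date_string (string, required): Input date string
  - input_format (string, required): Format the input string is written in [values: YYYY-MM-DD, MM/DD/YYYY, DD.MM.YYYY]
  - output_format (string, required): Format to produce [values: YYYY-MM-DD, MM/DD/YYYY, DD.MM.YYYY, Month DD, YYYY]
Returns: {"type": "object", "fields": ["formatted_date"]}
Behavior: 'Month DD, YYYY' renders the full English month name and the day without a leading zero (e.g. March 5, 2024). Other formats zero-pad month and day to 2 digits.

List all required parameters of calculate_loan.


Parameters of calculate_loan and their required/optional flag:
  principal: required
  annual_rate: required
  term_months: required
annual_rate, principal, term_months


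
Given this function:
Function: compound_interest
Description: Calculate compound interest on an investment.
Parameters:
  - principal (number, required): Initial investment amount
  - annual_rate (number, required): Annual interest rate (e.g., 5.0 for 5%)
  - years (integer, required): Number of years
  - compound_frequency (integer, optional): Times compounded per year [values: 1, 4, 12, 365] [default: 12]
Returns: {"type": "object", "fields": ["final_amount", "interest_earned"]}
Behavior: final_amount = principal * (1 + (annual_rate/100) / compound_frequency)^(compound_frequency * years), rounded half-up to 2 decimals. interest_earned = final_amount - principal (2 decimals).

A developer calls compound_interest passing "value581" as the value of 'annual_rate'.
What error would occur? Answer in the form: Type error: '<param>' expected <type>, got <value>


Spec: 'annual_rate' is declared as number; "value581" is a string.
Type error: 'annual_rate' expected number, got "value581"


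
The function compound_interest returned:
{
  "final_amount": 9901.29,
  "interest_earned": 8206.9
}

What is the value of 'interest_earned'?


8206.9


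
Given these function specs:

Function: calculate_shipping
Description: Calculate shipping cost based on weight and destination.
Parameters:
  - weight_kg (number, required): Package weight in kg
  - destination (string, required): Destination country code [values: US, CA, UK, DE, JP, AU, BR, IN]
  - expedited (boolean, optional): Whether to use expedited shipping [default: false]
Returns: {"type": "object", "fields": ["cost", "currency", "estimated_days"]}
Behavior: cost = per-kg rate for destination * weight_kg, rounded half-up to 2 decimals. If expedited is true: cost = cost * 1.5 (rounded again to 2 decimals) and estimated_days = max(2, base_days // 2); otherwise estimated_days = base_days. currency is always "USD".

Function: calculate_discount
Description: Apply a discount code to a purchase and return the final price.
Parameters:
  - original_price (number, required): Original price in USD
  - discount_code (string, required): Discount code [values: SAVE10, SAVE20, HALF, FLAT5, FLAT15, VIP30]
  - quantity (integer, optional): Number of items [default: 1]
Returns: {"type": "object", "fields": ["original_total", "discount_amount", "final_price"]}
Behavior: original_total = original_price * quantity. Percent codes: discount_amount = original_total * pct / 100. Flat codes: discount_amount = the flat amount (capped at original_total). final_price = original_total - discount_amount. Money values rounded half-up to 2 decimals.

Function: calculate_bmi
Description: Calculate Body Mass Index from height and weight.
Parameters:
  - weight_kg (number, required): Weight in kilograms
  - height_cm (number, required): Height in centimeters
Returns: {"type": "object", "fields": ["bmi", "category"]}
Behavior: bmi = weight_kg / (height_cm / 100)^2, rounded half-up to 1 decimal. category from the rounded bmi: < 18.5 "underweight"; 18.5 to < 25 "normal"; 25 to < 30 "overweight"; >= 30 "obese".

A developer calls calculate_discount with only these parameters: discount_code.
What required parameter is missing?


Required parameters: original_price, discount_code
Provided: discount_code
Missing: original_price
original_price


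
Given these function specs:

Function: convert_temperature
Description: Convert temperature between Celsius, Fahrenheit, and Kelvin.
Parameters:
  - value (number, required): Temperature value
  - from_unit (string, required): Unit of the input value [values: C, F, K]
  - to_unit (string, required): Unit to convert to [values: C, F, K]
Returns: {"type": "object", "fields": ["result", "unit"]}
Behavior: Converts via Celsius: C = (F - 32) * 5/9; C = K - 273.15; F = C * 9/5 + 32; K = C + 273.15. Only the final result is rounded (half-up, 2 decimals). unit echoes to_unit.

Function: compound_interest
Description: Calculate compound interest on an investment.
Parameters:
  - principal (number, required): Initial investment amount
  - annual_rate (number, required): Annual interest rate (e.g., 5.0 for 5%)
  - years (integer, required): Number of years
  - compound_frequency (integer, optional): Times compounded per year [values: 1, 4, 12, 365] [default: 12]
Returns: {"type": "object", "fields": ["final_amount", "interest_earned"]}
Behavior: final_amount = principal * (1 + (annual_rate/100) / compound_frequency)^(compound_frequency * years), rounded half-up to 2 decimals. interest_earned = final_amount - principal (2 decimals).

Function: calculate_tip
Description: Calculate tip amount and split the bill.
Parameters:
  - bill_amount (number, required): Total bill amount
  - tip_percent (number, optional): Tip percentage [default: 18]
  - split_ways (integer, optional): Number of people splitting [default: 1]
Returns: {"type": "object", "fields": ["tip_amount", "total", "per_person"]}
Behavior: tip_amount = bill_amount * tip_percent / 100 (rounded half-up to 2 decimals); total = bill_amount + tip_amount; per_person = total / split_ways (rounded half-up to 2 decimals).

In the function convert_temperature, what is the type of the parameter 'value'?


The convert_temperature spec declares:
  - value (number, required): Temperature value
Type:
number


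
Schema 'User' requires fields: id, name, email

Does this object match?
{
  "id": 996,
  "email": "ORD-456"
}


Checking required fields...
Missing: name
Invalid - missing required field 'name'


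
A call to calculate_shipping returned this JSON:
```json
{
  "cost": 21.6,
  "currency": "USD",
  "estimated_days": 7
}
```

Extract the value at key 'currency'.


USD


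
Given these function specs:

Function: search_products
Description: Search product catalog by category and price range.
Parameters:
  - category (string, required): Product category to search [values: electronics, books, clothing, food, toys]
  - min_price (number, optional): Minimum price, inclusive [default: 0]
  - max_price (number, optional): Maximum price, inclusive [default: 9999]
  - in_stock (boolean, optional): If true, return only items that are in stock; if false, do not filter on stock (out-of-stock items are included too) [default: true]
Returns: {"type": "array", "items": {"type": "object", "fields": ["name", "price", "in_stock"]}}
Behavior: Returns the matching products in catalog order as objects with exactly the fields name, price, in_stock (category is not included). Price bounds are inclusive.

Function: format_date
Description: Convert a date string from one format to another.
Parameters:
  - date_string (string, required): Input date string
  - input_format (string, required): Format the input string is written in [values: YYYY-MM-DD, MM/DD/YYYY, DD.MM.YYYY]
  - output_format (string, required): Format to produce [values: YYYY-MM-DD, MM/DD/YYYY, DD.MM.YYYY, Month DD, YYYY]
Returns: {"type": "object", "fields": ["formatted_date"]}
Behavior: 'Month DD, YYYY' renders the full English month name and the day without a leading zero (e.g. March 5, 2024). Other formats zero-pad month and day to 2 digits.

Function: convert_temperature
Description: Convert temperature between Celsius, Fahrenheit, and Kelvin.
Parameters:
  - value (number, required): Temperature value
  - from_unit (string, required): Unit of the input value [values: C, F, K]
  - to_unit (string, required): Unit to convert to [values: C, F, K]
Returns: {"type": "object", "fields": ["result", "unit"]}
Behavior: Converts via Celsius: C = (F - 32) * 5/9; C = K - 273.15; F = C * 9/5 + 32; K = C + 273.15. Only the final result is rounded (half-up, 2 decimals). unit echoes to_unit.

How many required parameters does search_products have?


Parameters of search_products: category (required), min_price (optional), max_price (optional), in_stock (optional)
Required count:
1


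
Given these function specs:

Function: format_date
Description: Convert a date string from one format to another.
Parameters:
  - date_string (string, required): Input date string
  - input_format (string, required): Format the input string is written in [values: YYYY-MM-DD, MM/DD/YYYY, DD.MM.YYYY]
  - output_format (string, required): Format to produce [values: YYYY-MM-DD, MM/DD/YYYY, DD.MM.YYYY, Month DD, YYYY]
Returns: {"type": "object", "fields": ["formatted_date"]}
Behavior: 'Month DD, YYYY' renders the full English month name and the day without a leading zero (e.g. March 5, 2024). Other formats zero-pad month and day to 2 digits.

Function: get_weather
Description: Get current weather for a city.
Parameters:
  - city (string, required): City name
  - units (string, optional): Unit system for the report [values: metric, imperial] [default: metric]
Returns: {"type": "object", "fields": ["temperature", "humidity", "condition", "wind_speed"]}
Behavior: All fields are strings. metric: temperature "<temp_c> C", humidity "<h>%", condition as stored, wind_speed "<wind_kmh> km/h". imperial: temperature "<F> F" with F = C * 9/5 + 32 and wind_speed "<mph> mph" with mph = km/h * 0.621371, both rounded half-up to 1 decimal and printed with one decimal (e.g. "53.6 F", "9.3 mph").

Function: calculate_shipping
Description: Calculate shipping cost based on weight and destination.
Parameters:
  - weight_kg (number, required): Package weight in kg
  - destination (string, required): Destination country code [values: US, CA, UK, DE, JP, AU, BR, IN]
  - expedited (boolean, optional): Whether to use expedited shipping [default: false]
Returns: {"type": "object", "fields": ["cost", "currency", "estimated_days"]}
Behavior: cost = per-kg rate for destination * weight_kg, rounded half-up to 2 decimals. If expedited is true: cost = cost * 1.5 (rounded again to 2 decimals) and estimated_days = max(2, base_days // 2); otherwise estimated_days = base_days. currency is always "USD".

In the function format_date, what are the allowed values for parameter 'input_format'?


The format_date spec declares:
  - input_format (string, required): Format the input string is written in [values: YYYY-MM-DD, MM/DD/YYYY, DD.MM.YYYY]
Allowed values:
YYYY-MM-DD, MM/DD/YYYY, DD.MM.YYYY
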